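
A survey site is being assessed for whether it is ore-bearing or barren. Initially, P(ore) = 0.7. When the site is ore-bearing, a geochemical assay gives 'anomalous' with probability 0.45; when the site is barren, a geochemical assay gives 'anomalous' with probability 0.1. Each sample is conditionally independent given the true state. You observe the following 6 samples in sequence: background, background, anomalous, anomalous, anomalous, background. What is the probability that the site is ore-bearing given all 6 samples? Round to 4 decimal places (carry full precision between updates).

0.9798

After 'background': P(ore) = 0.55·0.7000 / (0.55·0.7000 + 0.9·0.3000) ≈ 0.5878
After 'background': P(ore) = 0.55·0.5878 / (0.55·0.5878 + 0.9·0.4122) ≈ 0.4656
After 'anomalous': P(ore) = 0.45·0.4656 / (0.45·0.4656 + 0.1·0.5344) ≈ 0.7968
After 'anomalous': P(ore) = 0.45·0.7968 / (0.45·0.7968 + 0.1·0.2032) ≈ 0.9464
After 'anomalous': P(ore) = 0.45·0.9464 / (0.45·0.9464 + 0.1·0.0536) ≈ 0.9876
After 'background': P(ore) = 0.55·0.9876 / (0.55·0.9876 + 0.9·0.0124) ≈ 0.9798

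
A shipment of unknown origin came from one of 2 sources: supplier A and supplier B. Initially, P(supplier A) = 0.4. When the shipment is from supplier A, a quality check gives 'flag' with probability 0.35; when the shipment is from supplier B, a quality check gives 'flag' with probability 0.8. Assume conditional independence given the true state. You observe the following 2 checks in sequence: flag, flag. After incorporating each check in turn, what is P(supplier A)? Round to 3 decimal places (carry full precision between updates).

0.113

After 'flag': P(supplier A) = 0.35·0.4000 / (0.35·0.4000 + 0.8·0.6000) ≈ 0.2258
After 'flag': P(supplier A) = 0.35·0.2258 / (0.35·0.2258 + 0.8·0.7742) ≈ 0.1132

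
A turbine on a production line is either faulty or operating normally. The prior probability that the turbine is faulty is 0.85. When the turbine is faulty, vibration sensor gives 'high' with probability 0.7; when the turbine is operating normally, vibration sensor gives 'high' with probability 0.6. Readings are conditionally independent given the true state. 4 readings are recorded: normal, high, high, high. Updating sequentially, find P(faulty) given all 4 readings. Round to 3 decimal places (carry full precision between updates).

After 'normal': P(faulty) = 0.3·0.8500 / (0.3·0.8500 + 0.4·0.1500) ≈ 0.8095
After 'high': P(faulty) = 0.7·0.8095 / (0.7·0.8095 + 0.6·0.1905) ≈ 0.8322
After 'high': P(faulty) = 0.7·0.8322 / (0.7·0.8322 + 0.6·0.1678) ≈ 0.8526
After 'high': P(faulty) = 0.7·0.8526 / (0.7·0.8526 + 0.6·0.1474) ≈ 0.8709

0.871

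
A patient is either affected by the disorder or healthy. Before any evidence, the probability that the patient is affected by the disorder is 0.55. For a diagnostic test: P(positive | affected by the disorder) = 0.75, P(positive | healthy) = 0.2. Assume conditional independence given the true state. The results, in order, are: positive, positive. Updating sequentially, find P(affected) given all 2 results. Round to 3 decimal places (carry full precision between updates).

Apply Bayes' rule sequentially, carrying P(affected) forward.
After 'positive': P(affected) = 0.75·0.5500 / (0.75·0.5500 + 0.2·0.4500) ≈ 0.8209
After 'positive': P(affected) = 0.75·0.8209 / (0.75·0.8209 + 0.2·0.1791) ≈ 0.9450

0.945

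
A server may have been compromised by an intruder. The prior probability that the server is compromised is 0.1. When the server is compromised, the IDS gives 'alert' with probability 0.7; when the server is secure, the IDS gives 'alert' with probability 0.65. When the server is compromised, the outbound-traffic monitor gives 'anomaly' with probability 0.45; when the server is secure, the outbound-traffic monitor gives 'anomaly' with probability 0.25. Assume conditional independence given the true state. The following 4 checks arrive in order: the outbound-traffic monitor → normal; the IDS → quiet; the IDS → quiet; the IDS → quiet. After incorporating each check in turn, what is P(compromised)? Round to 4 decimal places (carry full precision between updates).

After the outbound-traffic monitor='normal': P(compromised) = 0.55·0.1000 / (0.55·0.1000 + 0.75·0.9000) ≈ 0.0753
After the IDS='quiet': P(compromised) = 0.3·0.0753 / (0.3·0.0753 + 0.35·0.9247) ≈ 0.0653
After the IDS='quiet': P(compromised) = 0.3·0.0653 / (0.3·0.0653 + 0.35·0.9347) ≈ 0.0565
After the IDS='quiet': P(compromised) = 0.3·0.0565 / (0.3·0.0565 + 0.35·0.9435) ≈ 0.0488

0.0488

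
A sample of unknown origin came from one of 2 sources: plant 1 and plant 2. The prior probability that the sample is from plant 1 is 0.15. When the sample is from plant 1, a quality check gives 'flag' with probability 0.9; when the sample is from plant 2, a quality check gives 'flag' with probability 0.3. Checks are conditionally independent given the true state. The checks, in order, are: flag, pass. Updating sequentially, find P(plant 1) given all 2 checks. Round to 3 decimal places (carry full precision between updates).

0.070

After 'flag': P(plant 1) = 0.9·0.1500 / (0.9·0.1500 + 0.3·0.8500) ≈ 0.3462
After 'pass': P(plant 1) = 0.1·0.3462 / (0.1·0.3462 + 0.7·0.6538) ≈ 0.0703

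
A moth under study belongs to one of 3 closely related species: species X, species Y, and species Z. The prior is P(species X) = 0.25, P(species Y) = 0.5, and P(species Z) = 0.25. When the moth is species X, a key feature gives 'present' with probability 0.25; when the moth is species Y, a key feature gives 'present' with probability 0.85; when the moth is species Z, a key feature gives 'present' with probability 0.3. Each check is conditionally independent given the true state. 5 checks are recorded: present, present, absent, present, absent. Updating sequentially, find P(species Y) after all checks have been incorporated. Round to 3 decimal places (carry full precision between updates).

0.557

After 'present': normaliser = 0.25·0.2500 + 0.85·0.5000 + 0.3·0.2500; P(species X) ≈ 0.1111, P(species Y) ≈ 0.7556, P(species Z) ≈ 0.1333
After 'present': normaliser = 0.25·0.1111 + 0.85·0.7556 + 0.3·0.1333; P(species X) ≈ 0.0391, P(species Y) ≈ 0.9045, P(species Z) ≈ 0.0563
After 'absent': normaliser = 0.75·0.0391 + 0.15·0.9045 + 0.7·0.0563; P(species X) ≈ 0.1435, P(species Y) ≈ 0.6636, P(species Z) ≈ 0.1929
After 'present': normaliser = 0.25·0.1435 + 0.85·0.6636 + 0.3·0.1929; P(species X) ≈ 0.0545, P(species Y) ≈ 0.8575, P(species Z) ≈ 0.0880
After 'absent': normaliser = 0.75·0.0545 + 0.15·0.8575 + 0.7·0.0880; P(species X) ≈ 0.1770, P(species Y) ≈ 0.5566, P(species Z) ≈ 0.2664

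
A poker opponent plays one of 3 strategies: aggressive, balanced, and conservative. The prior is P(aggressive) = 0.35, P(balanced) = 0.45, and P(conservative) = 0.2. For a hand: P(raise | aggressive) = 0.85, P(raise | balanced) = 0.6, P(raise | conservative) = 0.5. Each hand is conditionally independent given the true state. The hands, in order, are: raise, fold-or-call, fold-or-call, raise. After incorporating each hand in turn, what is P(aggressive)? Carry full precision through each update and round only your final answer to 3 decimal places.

0.129

After 'raise': normaliser = 0.85·0.3500 + 0.6·0.4500 + 0.5·0.2000; P(aggressive) ≈ 0.4457, P(balanced) ≈ 0.4045, P(conservative) ≈ 0.1498
After 'fold-or-call': normaliser = 0.15·0.4457 + 0.4·0.4045 + 0.5·0.1498; P(aggressive) ≈ 0.2202, P(balanced) ≈ 0.5330, P(conservative) ≈ 0.2468
After 'fold-or-call': normaliser = 0.15·0.2202 + 0.4·0.5330 + 0.5·0.2468; P(aggressive) ≈ 0.0894, P(balanced) ≈ 0.5768, P(conservative) ≈ 0.3338
After 'raise': normaliser = 0.85·0.0894 + 0.6·0.5768 + 0.5·0.3338; P(aggressive) ≈ 0.1290, P(balanced) ≈ 0.5876, P(conservative) ≈ 0.2834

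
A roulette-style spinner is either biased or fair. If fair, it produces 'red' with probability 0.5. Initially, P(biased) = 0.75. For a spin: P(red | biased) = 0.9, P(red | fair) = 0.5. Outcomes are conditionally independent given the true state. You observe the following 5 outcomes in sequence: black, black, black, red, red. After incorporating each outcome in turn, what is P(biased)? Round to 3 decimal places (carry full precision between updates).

0.072

After 'black': P(biased) = 0.1·0.7500 / (0.1·0.7500 + 0.5·0.2500) ≈ 0.3750
After 'black': P(biased) = 0.1·0.3750 / (0.1·0.3750 + 0.5·0.6250) ≈ 0.1071
After 'black': P(biased) = 0.1·0.1071 / (0.1·0.1071 + 0.5·0.8929) ≈ 0.0234
After 'red': P(biased) = 0.9·0.0234 / (0.9·0.0234 + 0.5·0.9766) ≈ 0.0414
After 'red': P(biased) = 0.9·0.0414 / (0.9·0.0414 + 0.5·0.9586) ≈ 0.0721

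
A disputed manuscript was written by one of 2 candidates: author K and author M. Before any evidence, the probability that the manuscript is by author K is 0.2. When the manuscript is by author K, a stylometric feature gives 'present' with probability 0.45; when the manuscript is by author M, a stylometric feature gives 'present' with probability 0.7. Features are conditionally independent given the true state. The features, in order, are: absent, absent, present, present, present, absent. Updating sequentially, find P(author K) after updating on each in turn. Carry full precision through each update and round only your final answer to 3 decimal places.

After 'absent': P(author K) = 0.55·0.2000 / (0.55·0.2000 + 0.3·0.8000) ≈ 0.3143
After 'absent': P(author K) = 0.55·0.3143 / (0.55·0.3143 + 0.3·0.6857) ≈ 0.4566
After 'present': P(author K) = 0.45·0.4566 / (0.45·0.4566 + 0.7·0.5434) ≈ 0.3507
After 'present': P(author K) = 0.45·0.3507 / (0.45·0.3507 + 0.7·0.6493) ≈ 0.2578
After 'present': P(author K) = 0.45·0.2578 / (0.45·0.2578 + 0.7·0.7422) ≈ 0.1825
After 'absent': P(author K) = 0.55·0.1825 / (0.55·0.1825 + 0.3·0.8175) ≈ 0.2904

0.290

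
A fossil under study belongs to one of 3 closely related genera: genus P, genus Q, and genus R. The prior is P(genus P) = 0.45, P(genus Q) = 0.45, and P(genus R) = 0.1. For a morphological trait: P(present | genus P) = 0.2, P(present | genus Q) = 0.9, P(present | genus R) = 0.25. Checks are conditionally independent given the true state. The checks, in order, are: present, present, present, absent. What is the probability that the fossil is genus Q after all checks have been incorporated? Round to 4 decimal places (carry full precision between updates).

0.8901

After 'present': normaliser = 0.2·0.4500 + 0.9·0.4500 + 0.25·0.1000; P(genus P) ≈ 0.1731, P(genus Q) ≈ 0.7788, P(genus R) ≈ 0.0481
After 'present': normaliser = 0.2·0.1731 + 0.9·0.7788 + 0.25·0.0481; P(genus P) ≈ 0.0463, P(genus Q) ≈ 0.9376, P(genus R) ≈ 0.0161
After 'present': normaliser = 0.2·0.0463 + 0.9·0.9376 + 0.25·0.0161; P(genus P) ≈ 0.0108, P(genus Q) ≈ 0.9845, P(genus R) ≈ 0.0047
After 'absent': normaliser = 0.8·0.0108 + 0.1·0.9845 + 0.75·0.0047; P(genus P) ≈ 0.0781, P(genus Q) ≈ 0.8901, P(genus R) ≈ 0.0318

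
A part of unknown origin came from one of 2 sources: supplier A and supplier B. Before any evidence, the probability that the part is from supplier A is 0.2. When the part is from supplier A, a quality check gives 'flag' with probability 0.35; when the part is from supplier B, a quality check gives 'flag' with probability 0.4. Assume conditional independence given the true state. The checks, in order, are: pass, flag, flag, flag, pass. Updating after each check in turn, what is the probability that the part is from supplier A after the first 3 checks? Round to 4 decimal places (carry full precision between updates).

After 'pass': P(supplier A) = 0.65·0.2000 / (0.65·0.2000 + 0.6·0.8000) ≈ 0.2131
After 'flag': P(supplier A) = 0.35·0.2131 / (0.35·0.2131 + 0.4·0.7869) ≈ 0.1916
After 'flag': P(supplier A) = 0.35·0.1916 / (0.35·0.1916 + 0.4·0.8084) ≈ 0.1717

0.1717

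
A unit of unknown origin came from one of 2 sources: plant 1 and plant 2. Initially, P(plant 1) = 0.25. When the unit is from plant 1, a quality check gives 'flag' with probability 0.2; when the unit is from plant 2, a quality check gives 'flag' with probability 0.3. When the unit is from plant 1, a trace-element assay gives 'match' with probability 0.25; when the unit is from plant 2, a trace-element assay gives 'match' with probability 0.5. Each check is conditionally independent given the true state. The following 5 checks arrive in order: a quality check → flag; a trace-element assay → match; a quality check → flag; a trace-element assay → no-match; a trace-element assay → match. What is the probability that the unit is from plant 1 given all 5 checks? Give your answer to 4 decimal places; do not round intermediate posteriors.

After a quality check='flag': P(plant 1) = 0.2·0.2500 / (0.2·0.2500 + 0.3·0.7500) ≈ 0.1818
After a trace-element assay='match': P(plant 1) = 0.25·0.1818 / (0.25·0.1818 + 0.5·0.8182) ≈ 0.1000
After a quality check='flag': P(plant 1) = 0.2·0.1000 / (0.2·0.1000 + 0.3·0.9000) ≈ 0.0690
After a trace-element assay='no-match': P(plant 1) = 0.75·0.0690 / (0.75·0.0690 + 0.5·0.9310) ≈ 0.1000
After a trace-element assay='match': P(plant 1) = 0.25·0.1000 / (0.25·0.1000 + 0.5·0.9000) ≈ 0.0526

0.0526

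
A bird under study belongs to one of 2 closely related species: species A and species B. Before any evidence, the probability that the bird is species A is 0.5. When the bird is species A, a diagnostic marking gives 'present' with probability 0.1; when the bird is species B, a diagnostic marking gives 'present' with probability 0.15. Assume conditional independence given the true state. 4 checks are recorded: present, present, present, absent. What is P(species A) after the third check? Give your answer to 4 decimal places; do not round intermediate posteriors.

Apply Bayes' rule sequentially, carrying P(species A) forward.
After 'present': P(species A) = 0.1·0.5000 / (0.1·0.5000 + 0.15·0.5000) ≈ 0.4000
After 'present': P(species A) = 0.1·0.4000 / (0.1·0.4000 + 0.15·0.6000) ≈ 0.3077
After 'present': P(species A) = 0.1·0.3077 / (0.1·0.3077 + 0.15·0.6923) ≈ 0.2286

0.2286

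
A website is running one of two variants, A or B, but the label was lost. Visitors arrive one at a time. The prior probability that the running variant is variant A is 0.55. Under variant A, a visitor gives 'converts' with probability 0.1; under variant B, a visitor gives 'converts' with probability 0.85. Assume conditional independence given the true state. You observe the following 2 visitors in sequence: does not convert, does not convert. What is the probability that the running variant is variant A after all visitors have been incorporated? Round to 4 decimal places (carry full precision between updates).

Apply Bayes' rule sequentially, carrying P(A) forward.
After 'does not convert': P(A) = 0.9·0.5500 / (0.9·0.5500 + 0.15·0.4500) ≈ 0.8800
After 'does not convert': P(A) = 0.9·0.8800 / (0.9·0.8800 + 0.15·0.1200) ≈ 0.9778

0.9778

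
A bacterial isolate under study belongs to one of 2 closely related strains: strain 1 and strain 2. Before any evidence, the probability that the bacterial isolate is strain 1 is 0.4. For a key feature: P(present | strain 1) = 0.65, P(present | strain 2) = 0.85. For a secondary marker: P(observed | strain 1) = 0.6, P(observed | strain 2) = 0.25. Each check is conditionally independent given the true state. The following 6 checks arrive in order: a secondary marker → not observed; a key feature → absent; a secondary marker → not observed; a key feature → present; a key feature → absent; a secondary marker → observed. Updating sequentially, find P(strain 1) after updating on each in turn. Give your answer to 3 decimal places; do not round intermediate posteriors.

After a secondary marker='not observed': P(strain 1) = 0.4·0.4000 / (0.4·0.4000 + 0.75·0.6000) ≈ 0.2623
After a key feature='absent': P(strain 1) = 0.35·0.2623 / (0.35·0.2623 + 0.15·0.7377) ≈ 0.4534
After a secondary marker='not observed': P(strain 1) = 0.4·0.4534 / (0.4·0.4534 + 0.75·0.5466) ≈ 0.3067
After a key feature='present': P(strain 1) = 0.65·0.3067 / (0.65·0.3067 + 0.85·0.6933) ≈ 0.2528
After a key feature='absent': P(strain 1) = 0.35·0.2528 / (0.35·0.2528 + 0.15·0.7472) ≈ 0.4412
After a secondary marker='observed': P(strain 1) = 0.6·0.4412 / (0.6·0.4412 + 0.25·0.5588) ≈ 0.6546

0.655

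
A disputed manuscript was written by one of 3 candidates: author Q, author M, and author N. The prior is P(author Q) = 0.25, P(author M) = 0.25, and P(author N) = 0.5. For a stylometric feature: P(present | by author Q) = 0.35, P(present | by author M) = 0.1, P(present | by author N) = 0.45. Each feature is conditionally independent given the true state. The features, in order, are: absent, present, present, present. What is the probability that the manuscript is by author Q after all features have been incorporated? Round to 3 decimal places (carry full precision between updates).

After 'absent': normaliser = 0.65·0.2500 + 0.9·0.2500 + 0.55·0.5000; P(author Q) ≈ 0.2453, P(author M) ≈ 0.3396, P(author N) ≈ 0.4151
After 'present': normaliser = 0.35·0.2453 + 0.1·0.3396 + 0.45·0.4151; P(author Q) ≈ 0.2800, P(author M) ≈ 0.1108, P(author N) ≈ 0.6092
After 'present': normaliser = 0.35·0.2800 + 0.1·0.1108 + 0.45·0.6092; P(author Q) ≈ 0.2557, P(author M) ≈ 0.0289, P(author N) ≈ 0.7154
After 'present': normaliser = 0.35·0.2557 + 0.1·0.0289 + 0.45·0.7154; P(author Q) ≈ 0.2160, P(author M) ≈ 0.0070, P(author N) ≈ 0.7770

0.216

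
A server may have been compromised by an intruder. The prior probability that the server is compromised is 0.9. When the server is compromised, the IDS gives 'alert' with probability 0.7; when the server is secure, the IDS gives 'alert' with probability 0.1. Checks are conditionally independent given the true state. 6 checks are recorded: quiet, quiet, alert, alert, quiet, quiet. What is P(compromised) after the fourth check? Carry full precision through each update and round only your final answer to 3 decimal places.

After 'quiet': P(compromised) = 0.3·0.9000 / (0.3·0.9000 + 0.9·0.1000) ≈ 0.7500
After 'quiet': P(compromised) = 0.3·0.7500 / (0.3·0.7500 + 0.9·0.2500) ≈ 0.5000
After 'alert': P(compromised) = 0.7·0.5000 / (0.7·0.5000 + 0.1·0.5000) ≈ 0.8750
After 'alert': P(compromised) = 0.7·0.8750 / (0.7·0.8750 + 0.1·0.1250) ≈ 0.9800

0.980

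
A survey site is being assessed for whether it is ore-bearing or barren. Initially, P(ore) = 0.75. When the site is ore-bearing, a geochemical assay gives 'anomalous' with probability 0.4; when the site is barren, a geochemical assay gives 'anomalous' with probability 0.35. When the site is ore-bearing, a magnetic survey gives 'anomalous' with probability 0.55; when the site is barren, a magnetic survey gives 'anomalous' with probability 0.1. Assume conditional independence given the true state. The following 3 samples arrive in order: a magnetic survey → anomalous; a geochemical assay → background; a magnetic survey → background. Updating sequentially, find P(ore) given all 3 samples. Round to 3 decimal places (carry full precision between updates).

Apply Bayes' rule sequentially, carrying P(ore) forward.
After a magnetic survey='anomalous': P(ore) = 0.55·0.7500 / (0.55·0.7500 + 0.1·0.2500) ≈ 0.9429
After a geochemical assay='background': P(ore) = 0.6·0.9429 / (0.6·0.9429 + 0.65·0.0571) ≈ 0.9384
After a magnetic survey='background': P(ore) = 0.45·0.9384 / (0.45·0.9384 + 0.9·0.0616) ≈ 0.8839

0.884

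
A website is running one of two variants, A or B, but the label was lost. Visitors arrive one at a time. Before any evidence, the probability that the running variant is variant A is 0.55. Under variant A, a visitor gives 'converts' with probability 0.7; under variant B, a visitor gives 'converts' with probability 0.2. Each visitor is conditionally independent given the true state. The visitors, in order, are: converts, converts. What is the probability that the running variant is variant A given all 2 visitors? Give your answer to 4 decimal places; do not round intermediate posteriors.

After 'converts': P(A) = 0.7·0.5500 / (0.7·0.5500 + 0.2·0.4500) ≈ 0.8105
After 'converts': P(A) = 0.7·0.8105 / (0.7·0.8105 + 0.2·0.1895) ≈ 0.9374

0.9374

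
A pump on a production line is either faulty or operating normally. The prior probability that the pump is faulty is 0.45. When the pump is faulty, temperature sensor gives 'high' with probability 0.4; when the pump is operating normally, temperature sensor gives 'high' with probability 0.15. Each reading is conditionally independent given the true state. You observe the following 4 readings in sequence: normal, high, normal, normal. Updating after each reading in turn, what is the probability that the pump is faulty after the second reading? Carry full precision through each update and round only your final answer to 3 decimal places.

0.606

Apply Bayes' rule sequentially, carrying P(faulty) forward.
After 'normal': P(faulty) = 0.6·0.4500 / (0.6·0.4500 + 0.85·0.5500) ≈ 0.3661
After 'high': P(faulty) = 0.4·0.3661 / (0.4·0.3661 + 0.15·0.6339) ≈ 0.6063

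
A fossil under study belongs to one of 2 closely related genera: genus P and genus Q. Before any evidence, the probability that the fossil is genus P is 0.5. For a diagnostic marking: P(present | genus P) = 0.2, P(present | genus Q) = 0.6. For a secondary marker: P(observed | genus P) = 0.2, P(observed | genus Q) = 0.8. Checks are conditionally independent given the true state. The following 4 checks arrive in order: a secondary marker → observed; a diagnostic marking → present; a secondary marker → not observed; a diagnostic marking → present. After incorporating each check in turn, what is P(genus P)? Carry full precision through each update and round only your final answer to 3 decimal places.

After a secondary marker='observed': P(genus P) = 0.2·0.5000 / (0.2·0.5000 + 0.8·0.5000) ≈ 0.2000
After a diagnostic marking='present': P(genus P) = 0.2·0.2000 / (0.2·0.2000 + 0.6·0.8000) ≈ 0.0769
After a secondary marker='not observed': P(genus P) = 0.8·0.0769 / (0.8·0.0769 + 0.2·0.9231) ≈ 0.2500
After a diagnostic marking='present': P(genus P) = 0.2·0.2500 / (0.2·0.2500 + 0.6·0.7500) ≈ 0.1000

0.100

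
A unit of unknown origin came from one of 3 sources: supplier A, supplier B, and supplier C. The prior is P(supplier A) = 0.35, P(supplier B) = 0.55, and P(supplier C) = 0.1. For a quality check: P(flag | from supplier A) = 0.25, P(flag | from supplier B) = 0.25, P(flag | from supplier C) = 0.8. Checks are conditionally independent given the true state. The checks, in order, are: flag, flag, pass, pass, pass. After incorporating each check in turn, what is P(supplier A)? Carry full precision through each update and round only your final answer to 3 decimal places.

0.381

Each posterior becomes the prior for the next update.
After 'flag': normaliser = 0.25·0.3500 + 0.25·0.5500 + 0.8·0.1000; P(supplier A) ≈ 0.2869, P(supplier B) ≈ 0.4508, P(supplier C) ≈ 0.2623
After 'flag': normaliser = 0.25·0.2869 + 0.25·0.4508 + 0.8·0.2623; P(supplier A) ≈ 0.1819, P(supplier B) ≈ 0.2859, P(supplier C) ≈ 0.5322
After 'pass': normaliser = 0.75·0.1819 + 0.75·0.2859 + 0.2·0.5322; P(supplier A) ≈ 0.2984, P(supplier B) ≈ 0.4689, P(supplier C) ≈ 0.2328
After 'pass': normaliser = 0.75·0.2984 + 0.75·0.4689 + 0.2·0.2328; P(supplier A) ≈ 0.3598, P(supplier B) ≈ 0.5654, P(supplier C) ≈ 0.0749
After 'pass': normaliser = 0.75·0.3598 + 0.75·0.5654 + 0.2·0.0749; P(supplier A) ≈ 0.3807, P(supplier B) ≈ 0.5982, P(supplier C) ≈ 0.0211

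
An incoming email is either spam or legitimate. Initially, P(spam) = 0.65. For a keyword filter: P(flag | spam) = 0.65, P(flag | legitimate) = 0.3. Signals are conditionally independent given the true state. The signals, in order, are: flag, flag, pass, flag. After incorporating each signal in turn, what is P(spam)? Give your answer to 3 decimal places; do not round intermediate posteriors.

0.904

After 'flag': P(spam) = 0.65·0.6500 / (0.65·0.6500 + 0.3·0.3500) ≈ 0.8009
After 'flag': P(spam) = 0.65·0.8009 / (0.65·0.8009 + 0.3·0.1991) ≈ 0.8971
After 'pass': P(spam) = 0.35·0.8971 / (0.35·0.8971 + 0.7·0.1029) ≈ 0.8134
After 'flag': P(spam) = 0.65·0.8134 / (0.65·0.8134 + 0.3·0.1866) ≈ 0.9043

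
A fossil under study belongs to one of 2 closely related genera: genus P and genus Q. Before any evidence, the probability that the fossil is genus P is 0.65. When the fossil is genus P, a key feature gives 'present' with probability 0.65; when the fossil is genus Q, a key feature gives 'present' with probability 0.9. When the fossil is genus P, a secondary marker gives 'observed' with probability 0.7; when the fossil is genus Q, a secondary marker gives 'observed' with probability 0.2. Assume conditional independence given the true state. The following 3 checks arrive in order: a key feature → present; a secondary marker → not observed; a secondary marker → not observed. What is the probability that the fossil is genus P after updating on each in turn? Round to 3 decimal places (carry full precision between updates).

0.159

Each posterior becomes the prior for the next update.
After a key feature='present': P(genus P) = 0.65·0.6500 / (0.65·0.6500 + 0.9·0.3500) ≈ 0.5729
After a secondary marker='not observed': P(genus P) = 0.3·0.5729 / (0.3·0.5729 + 0.8·0.4271) ≈ 0.3347
After a secondary marker='not observed': P(genus P) = 0.3·0.3347 / (0.3·0.3347 + 0.8·0.6653) ≈ 0.1587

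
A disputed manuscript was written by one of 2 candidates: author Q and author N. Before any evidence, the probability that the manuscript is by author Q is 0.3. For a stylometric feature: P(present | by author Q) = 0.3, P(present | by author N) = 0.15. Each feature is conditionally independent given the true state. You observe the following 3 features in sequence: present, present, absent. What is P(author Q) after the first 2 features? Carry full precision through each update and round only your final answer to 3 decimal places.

0.632

Each posterior becomes the prior for the next update.
After 'present': P(author Q) = 0.3·0.3000 / (0.3·0.3000 + 0.15·0.7000) ≈ 0.4615
After 'present': P(author Q) = 0.3·0.4615 / (0.3·0.4615 + 0.15·0.5385) ≈ 0.6316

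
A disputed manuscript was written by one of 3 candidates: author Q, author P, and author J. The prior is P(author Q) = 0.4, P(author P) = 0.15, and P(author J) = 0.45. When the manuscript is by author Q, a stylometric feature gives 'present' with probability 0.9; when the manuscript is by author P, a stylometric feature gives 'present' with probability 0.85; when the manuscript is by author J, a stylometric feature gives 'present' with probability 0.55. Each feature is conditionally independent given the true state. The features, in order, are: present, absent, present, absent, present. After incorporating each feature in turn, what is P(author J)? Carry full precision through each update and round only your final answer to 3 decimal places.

After 'present': normaliser = 0.9·0.4000 + 0.85·0.1500 + 0.55·0.4500; P(author Q) ≈ 0.4898, P(author P) ≈ 0.1735, P(author J) ≈ 0.3367
After 'absent': normaliser = 0.1·0.4898 + 0.15·0.1735 + 0.45·0.3367; P(author Q) ≈ 0.2162, P(author P) ≈ 0.1149, P(author J) ≈ 0.6689
After 'present': normaliser = 0.9·0.2162 + 0.85·0.1149 + 0.55·0.6689; P(author Q) ≈ 0.2948, P(author P) ≈ 0.1479, P(author J) ≈ 0.5573
After 'absent': normaliser = 0.1·0.2948 + 0.15·0.1479 + 0.45·0.5573; P(author Q) ≈ 0.0975, P(author P) ≈ 0.0734, P(author J) ≈ 0.8292
After 'present': normaliser = 0.9·0.0975 + 0.85·0.0734 + 0.55·0.8292; P(author Q) ≈ 0.1447, P(author P) ≈ 0.1029, P(author J) ≈ 0.7524

0.752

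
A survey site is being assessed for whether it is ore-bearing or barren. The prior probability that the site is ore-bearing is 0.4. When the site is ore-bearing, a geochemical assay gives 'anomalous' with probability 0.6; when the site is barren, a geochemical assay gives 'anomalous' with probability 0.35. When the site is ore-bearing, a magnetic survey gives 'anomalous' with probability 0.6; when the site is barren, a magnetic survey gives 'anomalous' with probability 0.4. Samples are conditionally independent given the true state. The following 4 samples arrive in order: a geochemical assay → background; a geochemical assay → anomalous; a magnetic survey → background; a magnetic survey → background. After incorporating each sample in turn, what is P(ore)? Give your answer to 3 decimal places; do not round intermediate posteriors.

After a geochemical assay='background': P(ore) = 0.4·0.4000 / (0.4·0.4000 + 0.65·0.6000) ≈ 0.2909
After a geochemical assay='anomalous': P(ore) = 0.6·0.2909 / (0.6·0.2909 + 0.35·0.7091) ≈ 0.4129
After a magnetic survey='background': P(ore) = 0.4·0.4129 / (0.4·0.4129 + 0.6·0.5871) ≈ 0.3192
After a magnetic survey='background': P(ore) = 0.4·0.3192 / (0.4·0.3192 + 0.6·0.6808) ≈ 0.2381

0.238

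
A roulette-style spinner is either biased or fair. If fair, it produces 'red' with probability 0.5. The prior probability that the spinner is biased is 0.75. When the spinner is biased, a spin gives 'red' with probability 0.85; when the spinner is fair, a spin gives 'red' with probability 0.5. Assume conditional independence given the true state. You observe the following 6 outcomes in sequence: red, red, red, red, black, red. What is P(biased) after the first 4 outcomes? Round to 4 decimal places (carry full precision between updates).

0.9616

Apply Bayes' rule sequentially, carrying P(biased) forward.
After 'red': P(biased) = 0.85·0.7500 / (0.85·0.7500 + 0.5·0.2500) ≈ 0.8361
After 'red': P(biased) = 0.85·0.8361 / (0.85·0.8361 + 0.5·0.1639) ≈ 0.8966
After 'red': P(biased) = 0.85·0.8966 / (0.85·0.8966 + 0.5·0.1034) ≈ 0.9365
After 'red': P(biased) = 0.85·0.9365 / (0.85·0.9365 + 0.5·0.0635) ≈ 0.9616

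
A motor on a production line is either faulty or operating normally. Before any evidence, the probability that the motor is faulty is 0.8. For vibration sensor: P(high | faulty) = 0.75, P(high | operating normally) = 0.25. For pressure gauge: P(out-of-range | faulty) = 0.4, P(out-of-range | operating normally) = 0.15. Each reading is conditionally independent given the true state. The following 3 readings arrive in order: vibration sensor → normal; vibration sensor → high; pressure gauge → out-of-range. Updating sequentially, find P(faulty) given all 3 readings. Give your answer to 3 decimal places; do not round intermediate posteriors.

0.914

After vibration sensor='normal': P(faulty) = 0.25·0.8000 / (0.25·0.8000 + 0.75·0.2000) ≈ 0.5714
After vibration sensor='high': P(faulty) = 0.75·0.5714 / (0.75·0.5714 + 0.25·0.4286) ≈ 0.8000
After pressure gauge='out-of-range': P(faulty) = 0.4·0.8000 / (0.4·0.8000 + 0.15·0.2000) ≈ 0.9143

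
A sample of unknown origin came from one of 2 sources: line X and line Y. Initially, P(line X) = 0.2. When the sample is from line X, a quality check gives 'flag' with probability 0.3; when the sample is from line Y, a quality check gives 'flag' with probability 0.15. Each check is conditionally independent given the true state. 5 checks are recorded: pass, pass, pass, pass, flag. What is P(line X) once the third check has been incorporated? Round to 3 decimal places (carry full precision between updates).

After 'pass': P(line X) = 0.7·0.2000 / (0.7·0.2000 + 0.85·0.8000) ≈ 0.1707
After 'pass': P(line X) = 0.7·0.1707 / (0.7·0.1707 + 0.85·0.8293) ≈ 0.1450
After 'pass': P(line X) = 0.7·0.1450 / (0.7·0.1450 + 0.85·0.8550) ≈ 0.1225

0.123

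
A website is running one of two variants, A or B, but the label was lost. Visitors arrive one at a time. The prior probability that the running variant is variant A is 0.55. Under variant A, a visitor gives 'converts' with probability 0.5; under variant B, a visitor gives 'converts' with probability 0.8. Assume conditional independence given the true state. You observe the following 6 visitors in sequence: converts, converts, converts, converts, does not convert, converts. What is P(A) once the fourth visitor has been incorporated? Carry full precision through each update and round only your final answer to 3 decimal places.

0.157

After 'converts': P(A) = 0.5·0.5500 / (0.5·0.5500 + 0.8·0.4500) ≈ 0.4331
After 'converts': P(A) = 0.5·0.4331 / (0.5·0.4331 + 0.8·0.5669) ≈ 0.3231
After 'converts': P(A) = 0.5·0.3231 / (0.5·0.3231 + 0.8·0.6769) ≈ 0.2298
After 'converts': P(A) = 0.5·0.2298 / (0.5·0.2298 + 0.8·0.7702) ≈ 0.1572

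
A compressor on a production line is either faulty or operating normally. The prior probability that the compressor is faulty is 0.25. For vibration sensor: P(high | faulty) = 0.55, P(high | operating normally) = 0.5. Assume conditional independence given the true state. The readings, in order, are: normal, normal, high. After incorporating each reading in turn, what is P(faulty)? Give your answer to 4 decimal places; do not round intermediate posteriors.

0.2290

Apply Bayes' rule sequentially, carrying P(faulty) forward.
After 'normal': P(faulty) = 0.45·0.2500 / (0.45·0.2500 + 0.5·0.7500) ≈ 0.2308
After 'normal': P(faulty) = 0.45·0.2308 / (0.45·0.2308 + 0.5·0.7692) ≈ 0.2126
After 'high': P(faulty) = 0.55·0.2126 / (0.55·0.2126 + 0.5·0.7874) ≈ 0.2290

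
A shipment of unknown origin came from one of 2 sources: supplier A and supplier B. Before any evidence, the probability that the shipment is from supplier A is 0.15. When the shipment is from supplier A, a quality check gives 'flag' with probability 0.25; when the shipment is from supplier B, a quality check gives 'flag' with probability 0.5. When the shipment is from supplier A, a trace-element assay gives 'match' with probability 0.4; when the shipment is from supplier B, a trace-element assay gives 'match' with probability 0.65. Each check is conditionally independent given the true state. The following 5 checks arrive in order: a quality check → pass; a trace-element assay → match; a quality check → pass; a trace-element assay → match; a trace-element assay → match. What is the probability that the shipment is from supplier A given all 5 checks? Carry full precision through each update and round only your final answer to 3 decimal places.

After a quality check='pass': P(supplier A) = 0.75·0.1500 / (0.75·0.1500 + 0.5·0.8500) ≈ 0.2093
After a trace-element assay='match': P(supplier A) = 0.4·0.2093 / (0.4·0.2093 + 0.65·0.7907) ≈ 0.1401
After a quality check='pass': P(supplier A) = 0.75·0.1401 / (0.75·0.1401 + 0.5·0.8599) ≈ 0.1964
After a trace-element assay='match': P(supplier A) = 0.4·0.1964 / (0.4·0.1964 + 0.65·0.8036) ≈ 0.1307
After a trace-element assay='match': P(supplier A) = 0.4·0.1307 / (0.4·0.1307 + 0.65·0.8693) ≈ 0.0847

0.085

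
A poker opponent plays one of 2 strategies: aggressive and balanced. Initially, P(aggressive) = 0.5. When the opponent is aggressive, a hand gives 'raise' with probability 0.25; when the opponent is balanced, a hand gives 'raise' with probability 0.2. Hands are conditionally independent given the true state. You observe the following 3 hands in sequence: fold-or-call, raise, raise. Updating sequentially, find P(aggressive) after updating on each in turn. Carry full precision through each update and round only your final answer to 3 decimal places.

After 'fold-or-call': P(aggressive) = 0.75·0.5000 / (0.75·0.5000 + 0.8·0.5000) ≈ 0.4839
After 'raise': P(aggressive) = 0.25·0.4839 / (0.25·0.4839 + 0.2·0.5161) ≈ 0.5396
After 'raise': P(aggressive) = 0.25·0.5396 / (0.25·0.5396 + 0.2·0.4604) ≈ 0.5943

0.594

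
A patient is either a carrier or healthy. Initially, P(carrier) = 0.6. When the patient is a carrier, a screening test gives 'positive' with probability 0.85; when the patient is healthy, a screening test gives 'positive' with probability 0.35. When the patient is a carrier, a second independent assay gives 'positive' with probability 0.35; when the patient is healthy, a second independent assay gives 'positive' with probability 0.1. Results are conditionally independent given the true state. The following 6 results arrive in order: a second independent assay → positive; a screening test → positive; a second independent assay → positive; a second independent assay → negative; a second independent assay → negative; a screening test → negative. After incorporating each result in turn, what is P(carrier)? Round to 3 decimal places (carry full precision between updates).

0.843

After a second independent assay='positive': P(carrier) = 0.35·0.6000 / (0.35·0.6000 + 0.1·0.4000) ≈ 0.8400
After a screening test='positive': P(carrier) = 0.85·0.8400 / (0.85·0.8400 + 0.35·0.1600) ≈ 0.9273
After a second independent assay='positive': P(carrier) = 0.35·0.9273 / (0.35·0.9273 + 0.1·0.0727) ≈ 0.9781
After a second independent assay='negative': P(carrier) = 0.65·0.9781 / (0.65·0.9781 + 0.9·0.0219) ≈ 0.9699
After a second independent assay='negative': P(carrier) = 0.65·0.9699 / (0.65·0.9699 + 0.9·0.0301) ≈ 0.9588
After a screening test='negative': P(carrier) = 0.15·0.9588 / (0.15·0.9588 + 0.65·0.0412) ≈ 0.8431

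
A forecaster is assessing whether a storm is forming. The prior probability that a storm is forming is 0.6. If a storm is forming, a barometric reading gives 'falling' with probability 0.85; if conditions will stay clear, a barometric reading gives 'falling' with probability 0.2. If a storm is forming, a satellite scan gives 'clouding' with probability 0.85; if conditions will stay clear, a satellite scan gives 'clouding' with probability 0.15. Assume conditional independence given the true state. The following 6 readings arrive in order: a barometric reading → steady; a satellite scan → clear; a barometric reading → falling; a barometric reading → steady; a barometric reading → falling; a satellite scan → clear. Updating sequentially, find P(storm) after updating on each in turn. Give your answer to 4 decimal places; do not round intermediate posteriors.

0.0288

After a barometric reading='steady': P(storm) = 0.15·0.6000 / (0.15·0.6000 + 0.8·0.4000) ≈ 0.2195
After a satellite scan='clear': P(storm) = 0.15·0.2195 / (0.15·0.2195 + 0.85·0.7805) ≈ 0.0473
After a barometric reading='falling': P(storm) = 0.85·0.0473 / (0.85·0.0473 + 0.2·0.9527) ≈ 0.1742
After a barometric reading='steady': P(storm) = 0.15·0.1742 / (0.15·0.1742 + 0.8·0.8258) ≈ 0.0380
After a barometric reading='falling': P(storm) = 0.85·0.0380 / (0.85·0.0380 + 0.2·0.9620) ≈ 0.1439
After a satellite scan='clear': P(storm) = 0.15·0.1439 / (0.15·0.1439 + 0.85·0.8561) ≈ 0.0288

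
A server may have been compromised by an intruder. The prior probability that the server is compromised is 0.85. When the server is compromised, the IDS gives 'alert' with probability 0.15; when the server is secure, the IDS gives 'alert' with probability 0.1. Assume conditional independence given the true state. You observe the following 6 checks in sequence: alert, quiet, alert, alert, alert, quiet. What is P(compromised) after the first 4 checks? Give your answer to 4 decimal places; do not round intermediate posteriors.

0.9475

After 'alert': P(compromised) = 0.15·0.8500 / (0.15·0.8500 + 0.1·0.1500) ≈ 0.8947
After 'quiet': P(compromised) = 0.85·0.8947 / (0.85·0.8947 + 0.9·0.1053) ≈ 0.8892
After 'alert': P(compromised) = 0.15·0.8892 / (0.15·0.8892 + 0.1·0.1108) ≈ 0.9233
After 'alert': P(compromised) = 0.15·0.9233 / (0.15·0.9233 + 0.1·0.0767) ≈ 0.9475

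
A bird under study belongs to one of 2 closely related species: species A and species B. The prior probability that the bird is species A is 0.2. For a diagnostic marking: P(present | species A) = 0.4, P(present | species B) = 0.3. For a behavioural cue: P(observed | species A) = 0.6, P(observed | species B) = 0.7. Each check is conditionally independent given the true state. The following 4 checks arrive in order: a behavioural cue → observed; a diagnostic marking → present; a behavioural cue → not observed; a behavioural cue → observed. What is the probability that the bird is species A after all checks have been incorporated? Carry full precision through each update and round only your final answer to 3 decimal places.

0.246

After a behavioural cue='observed': P(species A) = 0.6·0.2000 / (0.6·0.2000 + 0.7·0.8000) ≈ 0.1765
After a diagnostic marking='present': P(species A) = 0.4·0.1765 / (0.4·0.1765 + 0.3·0.8235) ≈ 0.2222
After a behavioural cue='not observed': P(species A) = 0.4·0.2222 / (0.4·0.2222 + 0.3·0.7778) ≈ 0.2759
After a behavioural cue='observed': P(species A) = 0.6·0.2759 / (0.6·0.2759 + 0.7·0.7241) ≈ 0.2462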